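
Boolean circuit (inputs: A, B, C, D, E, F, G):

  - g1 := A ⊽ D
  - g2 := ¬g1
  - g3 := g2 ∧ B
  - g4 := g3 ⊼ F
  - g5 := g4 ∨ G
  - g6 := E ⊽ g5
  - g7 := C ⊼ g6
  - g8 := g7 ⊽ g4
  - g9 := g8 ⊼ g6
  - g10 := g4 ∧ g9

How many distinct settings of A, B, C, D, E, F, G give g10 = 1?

104

g10 = g4 ∧ g9 must be 1, so both g4 = 1 and g9 = 1.
Enumerating the 128 input combinations, 104 give g10 = 1 and 24 give g10 = 0.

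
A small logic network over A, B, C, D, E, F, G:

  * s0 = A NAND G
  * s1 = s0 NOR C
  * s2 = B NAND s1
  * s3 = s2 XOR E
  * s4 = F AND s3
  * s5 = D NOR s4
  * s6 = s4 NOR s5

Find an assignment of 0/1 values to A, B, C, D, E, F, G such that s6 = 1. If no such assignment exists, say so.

A=1 B=0 C=1 D=1 E=1 F=0 G=1

s6 = s4 NOR s5 must be 1, so both s4 = 0 and s5 = 0.
Check with A=1 B=0 C=1 D=1 E=1 F=0 G=1:
s0 = A NAND G = 1 NAND 1 = 0
s1 = s0 NOR C = 0 NOR 1 = 0
s2 = B NAND s1 = 0 NAND 0 = 1
s3 = s2 XOR E = 1 XOR 1 = 0
s4 = F AND s3 = 0 AND 0 = 0
s5 = D NOR s4 = 1 NOR 0 = 0
s6 = s4 NOR s5 = 0 NOR 0 = 1
So s6 = 1 as required.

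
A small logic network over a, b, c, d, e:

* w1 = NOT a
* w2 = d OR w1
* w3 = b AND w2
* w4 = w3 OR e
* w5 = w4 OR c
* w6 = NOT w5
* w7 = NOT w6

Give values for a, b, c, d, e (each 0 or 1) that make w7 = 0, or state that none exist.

Check with a=1, b=1, c=0, d=0, e=0:
w1 = NOT a = NOT 1 = 0
w2 = d OR w1 = 0 OR 0 = 0
w3 = b AND w2 = 1 AND 0 = 0
w4 = w3 OR e = 0 OR 0 = 0
w5 = w4 OR c = 0 OR 0 = 0
w6 = NOT w5 = NOT 0 = 1
w7 = NOT w6 = NOT 1 = 0
So w7 = 0 as required.

a=1, b=1, c=0, d=0, e=0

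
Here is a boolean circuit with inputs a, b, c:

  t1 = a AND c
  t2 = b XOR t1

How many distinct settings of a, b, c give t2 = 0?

4

t2 = b XOR t1 must be 0, so b and t1 are equal.
Enumerating the 8 input combinations, 4 give t2 = 0 and 4 give t2 = 1.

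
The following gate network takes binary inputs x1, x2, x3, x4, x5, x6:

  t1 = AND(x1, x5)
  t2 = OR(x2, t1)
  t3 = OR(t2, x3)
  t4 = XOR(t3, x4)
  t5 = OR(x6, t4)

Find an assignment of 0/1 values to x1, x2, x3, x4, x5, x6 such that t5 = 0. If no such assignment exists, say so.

t5 = OR(x6, t4) must be 0, so both x6 = 0 and t4 = 0.
Check with x1=0, x2=0, x3=1, x4=1, x5=1, x6=0:
t1 = AND(x1, x5) = AND(0, 1) = 0
t2 = OR(x2, t1) = OR(0, 0) = 0
t3 = OR(t2, x3) = OR(0, 1) = 1
t4 = XOR(t3, x4) = XOR(1, 1) = 0
t5 = OR(x6, t4) = OR(0, 0) = 0
So t5 = 0 as required.

x1=0, x2=0, x3=1, x4=1, x5=1, x6=0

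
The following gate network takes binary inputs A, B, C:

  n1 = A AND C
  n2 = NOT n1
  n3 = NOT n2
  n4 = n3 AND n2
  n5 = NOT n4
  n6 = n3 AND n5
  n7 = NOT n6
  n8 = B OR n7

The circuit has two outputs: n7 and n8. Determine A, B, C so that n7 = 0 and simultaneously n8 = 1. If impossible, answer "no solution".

A=1, B=1, C=1

Check with A=1, B=1, C=1:
n1 = A AND C = 1 AND 1 = 1
n2 = NOT n1 = NOT 1 = 0
n3 = NOT n2 = NOT 0 = 1
n4 = n3 AND n2 = 1 AND 0 = 0
n5 = NOT n4 = NOT 0 = 1
n6 = n3 AND n5 = 1 AND 1 = 1
n7 = NOT n6 = NOT 1 = 0
n8 = B OR n7 = 1 OR 0 = 1
So n7 = 0 and n8 = 1.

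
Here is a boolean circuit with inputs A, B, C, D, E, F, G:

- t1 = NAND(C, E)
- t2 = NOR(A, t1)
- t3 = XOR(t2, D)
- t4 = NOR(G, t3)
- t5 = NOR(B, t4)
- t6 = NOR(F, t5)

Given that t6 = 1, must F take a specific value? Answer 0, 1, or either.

0

t6 = NOR(F, t5) must be 1, so both F = 0 and t5 = 0.
Every assignment with t6 = 1 has F = 0; there are 40 such assignment(s).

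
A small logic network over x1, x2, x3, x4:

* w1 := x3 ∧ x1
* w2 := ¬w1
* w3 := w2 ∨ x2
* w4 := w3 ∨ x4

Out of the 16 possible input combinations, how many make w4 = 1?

w4 = w3 ∨ x4 must be 1, so at least one of w3, x4 is 1.
Enumerating the 16 input combinations, 15 give w4 = 1 and 1 give w4 = 0.

15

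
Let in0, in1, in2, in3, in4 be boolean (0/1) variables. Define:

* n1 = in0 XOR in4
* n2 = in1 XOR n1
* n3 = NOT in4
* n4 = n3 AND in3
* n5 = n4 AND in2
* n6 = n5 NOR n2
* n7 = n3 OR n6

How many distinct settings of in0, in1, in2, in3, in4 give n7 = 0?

n7 = n3 OR n6 must be 0, so both n3 = 0 and n6 = 0.
n3 = NOT in4 must be 0, so in4 = 1.
Enumerating the 32 input combinations, 8 give n7 = 0 and 24 give n7 = 1.

8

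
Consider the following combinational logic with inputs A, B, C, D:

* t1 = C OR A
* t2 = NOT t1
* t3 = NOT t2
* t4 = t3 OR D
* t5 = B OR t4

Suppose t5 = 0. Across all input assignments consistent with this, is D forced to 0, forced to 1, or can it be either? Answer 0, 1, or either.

0

t5 = B OR t4 must be 0, so both B = 0 and t4 = 0.
t4 = t3 OR D must be 0, so both t3 = 0 and D = 0.
t3 = NOT t2 must be 0, so t2 = 1.
Every assignment with t5 = 0 has D = 0; there are 1 such assignment(s).
  A=0, B=0, C=0, D=0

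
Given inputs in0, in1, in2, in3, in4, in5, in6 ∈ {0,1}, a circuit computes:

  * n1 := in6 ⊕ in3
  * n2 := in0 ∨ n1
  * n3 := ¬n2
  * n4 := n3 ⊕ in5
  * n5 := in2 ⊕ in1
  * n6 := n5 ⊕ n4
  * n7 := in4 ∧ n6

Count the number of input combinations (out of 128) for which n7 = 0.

n7 = in4 ∧ n6 must be 0, so at least one of in4, n6 is 0.
Enumerating the 128 input combinations, 96 give n7 = 0 and 32 give n7 = 1.

96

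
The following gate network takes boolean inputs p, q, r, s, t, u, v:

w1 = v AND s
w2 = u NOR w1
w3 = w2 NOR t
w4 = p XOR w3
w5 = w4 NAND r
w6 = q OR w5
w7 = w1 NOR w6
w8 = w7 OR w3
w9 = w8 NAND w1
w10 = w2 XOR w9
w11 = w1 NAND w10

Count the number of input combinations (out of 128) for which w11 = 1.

112

w11 = w1 NAND w10 must be 1, so at least one of w1, w10 is 0.
Enumerating the 128 input combinations, 112 give w11 = 1 and 16 give w11 = 0.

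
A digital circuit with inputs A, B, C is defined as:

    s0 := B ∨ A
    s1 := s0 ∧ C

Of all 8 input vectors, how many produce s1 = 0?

5

s1 = s0 ∧ C must be 0, so at least one of s0, C is 0.
Satisfying assignments:
  A=0, B=0, C=0
  A=0, B=0, C=1
  A=0, B=1, C=0
  A=1, B=0, C=0
  A=1, B=1, C=0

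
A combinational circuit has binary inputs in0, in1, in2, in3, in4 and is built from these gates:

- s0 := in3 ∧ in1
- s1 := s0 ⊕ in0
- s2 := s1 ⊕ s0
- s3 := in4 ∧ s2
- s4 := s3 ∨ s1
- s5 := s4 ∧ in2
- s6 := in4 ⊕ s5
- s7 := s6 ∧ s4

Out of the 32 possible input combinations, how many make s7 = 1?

9

s7 = s6 ∧ s4 must be 1, so both s6 = 1 and s4 = 1.
s6 = in4 ⊕ s5 must be 1, so in4 and s5 differ.
Enumerating the 32 input combinations, 9 give s7 = 1 and 23 give s7 = 0.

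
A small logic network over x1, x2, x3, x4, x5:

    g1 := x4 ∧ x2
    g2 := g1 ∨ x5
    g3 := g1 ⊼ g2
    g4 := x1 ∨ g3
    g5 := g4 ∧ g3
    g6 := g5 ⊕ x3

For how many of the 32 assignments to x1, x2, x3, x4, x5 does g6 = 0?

16

g6 = g5 ⊕ x3 must be 0, so g5 and x3 are equal.
Enumerating the 32 input combinations, 16 give g6 = 0 and 16 give g6 = 1.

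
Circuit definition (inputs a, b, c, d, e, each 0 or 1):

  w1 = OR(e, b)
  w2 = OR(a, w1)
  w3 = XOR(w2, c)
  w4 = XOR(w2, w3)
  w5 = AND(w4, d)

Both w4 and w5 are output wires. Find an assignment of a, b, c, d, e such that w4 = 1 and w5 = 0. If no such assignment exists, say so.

a=1, b=1, c=1, d=0, e=0

Check with a=1, b=1, c=1, d=0, e=0:
w1 = OR(e, b) = OR(0, 1) = 1
w2 = OR(a, w1) = OR(1, 1) = 1
w3 = XOR(w2, c) = XOR(1, 1) = 0
w4 = XOR(w2, w3) = XOR(1, 0) = 1
w5 = AND(w4, d) = AND(1, 0) = 0
So w4 = 1 and w5 = 0.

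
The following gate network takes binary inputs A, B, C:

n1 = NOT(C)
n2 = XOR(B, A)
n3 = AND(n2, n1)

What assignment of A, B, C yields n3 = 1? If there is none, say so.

A=1, B=0, C=0

n3 = AND(n2, n1) must be 1, so both n2 = 1 and n1 = 1.
n2 = XOR(B, A) must be 1, so B and A differ.
Check with A=1, B=0, C=0:
n1 = NOT(C) = NOT 0 = 1
n2 = XOR(B, A) = XOR(0, 1) = 1
n3 = AND(n2, n1) = AND(1, 1) = 1
So n3 = 1 as required.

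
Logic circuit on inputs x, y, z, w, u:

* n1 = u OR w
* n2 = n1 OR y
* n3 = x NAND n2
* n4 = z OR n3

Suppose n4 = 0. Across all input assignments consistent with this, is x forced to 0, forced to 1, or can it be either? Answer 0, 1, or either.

1

n4 = z OR n3 must be 0, so both z = 0 and n3 = 0.
n3 = x NAND n2 must be 0, so both x = 1 and n2 = 1.
Every assignment with n4 = 0 has x = 1; there are 7 such assignment(s).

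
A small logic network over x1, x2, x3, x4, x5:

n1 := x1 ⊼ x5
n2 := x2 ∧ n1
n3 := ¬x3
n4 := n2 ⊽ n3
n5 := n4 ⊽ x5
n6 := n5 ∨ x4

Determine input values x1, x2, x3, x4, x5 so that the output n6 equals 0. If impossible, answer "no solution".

x1=1, x2=0, x3=1, x4=0, x5=0

n6 = n5 ∨ x4 must be 0, so both n5 = 0 and x4 = 0.
Check with x1=1, x2=0, x3=1, x4=0, x5=0:
n1 = x1 ⊼ x5 = 1 ⊼ 0 = 1
n2 = x2 ∧ n1 = 0 ∧ 1 = 0
n3 = ¬x3 = ¬1 = 0
n4 = n2 ⊽ n3 = 0 ⊽ 0 = 1
n5 = n4 ⊽ x5 = 1 ⊽ 0 = 0
n6 = n5 ∨ x4 = 0 ∨ 0 = 0
So n6 = 0 as required.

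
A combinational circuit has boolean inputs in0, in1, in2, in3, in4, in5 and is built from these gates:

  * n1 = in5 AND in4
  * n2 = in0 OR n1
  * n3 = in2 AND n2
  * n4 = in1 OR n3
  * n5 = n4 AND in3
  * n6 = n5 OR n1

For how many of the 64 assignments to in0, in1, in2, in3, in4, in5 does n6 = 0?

n6 = n5 OR n1 must be 0, so both n5 = 0 and n1 = 0.
Enumerating the 64 input combinations, 33 give n6 = 0 and 31 give n6 = 1.

33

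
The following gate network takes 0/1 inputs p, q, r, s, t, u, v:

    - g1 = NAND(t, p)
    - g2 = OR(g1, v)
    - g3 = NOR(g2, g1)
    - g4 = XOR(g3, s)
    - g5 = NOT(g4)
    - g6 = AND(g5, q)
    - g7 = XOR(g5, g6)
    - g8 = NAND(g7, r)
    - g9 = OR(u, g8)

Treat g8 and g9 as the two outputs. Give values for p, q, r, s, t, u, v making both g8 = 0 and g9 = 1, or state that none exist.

p=0, q=0, r=1, s=0, t=1, u=1, v=0

Check with p=0, q=0, r=1, s=0, t=1, u=1, v=0:
g1 = NAND(t, p) = NAND(1, 0) = 1
g2 = OR(g1, v) = OR(1, 0) = 1
g3 = NOR(g2, g1) = NOR(1, 1) = 0
g4 = XOR(g3, s) = XOR(0, 0) = 0
g5 = NOT(g4) = NOT 0 = 1
g6 = AND(g5, q) = AND(1, 0) = 0
g7 = XOR(g5, g6) = XOR(1, 0) = 1
g8 = NAND(g7, r) = NAND(1, 1) = 0
g9 = OR(u, g8) = OR(1, 0) = 1
So g8 = 0 and g9 = 1.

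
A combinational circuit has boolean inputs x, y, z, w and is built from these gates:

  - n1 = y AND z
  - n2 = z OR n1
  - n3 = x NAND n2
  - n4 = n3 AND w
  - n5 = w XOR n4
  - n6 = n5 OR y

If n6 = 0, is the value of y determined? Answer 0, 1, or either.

0

n6 = n5 OR y must be 0, so both n5 = 0 and y = 0.
n5 = w XOR n4 must be 0, so w and n4 are equal.
Every assignment with n6 = 0 has y = 0; there are 7 such assignment(s).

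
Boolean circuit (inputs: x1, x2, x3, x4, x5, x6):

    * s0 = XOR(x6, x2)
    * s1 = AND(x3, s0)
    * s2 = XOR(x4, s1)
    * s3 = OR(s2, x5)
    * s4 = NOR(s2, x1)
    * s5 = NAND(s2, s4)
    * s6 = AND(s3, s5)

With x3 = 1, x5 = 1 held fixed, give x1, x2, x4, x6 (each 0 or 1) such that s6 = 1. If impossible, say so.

s6 = AND(s3, s5) must be 1, so both s3 = 1 and s5 = 1.
s3 = OR(s2, x5) must be 1, so at least one of s2, x5 is 1.
Check with x3 = 1, x5 = 1 and x1=1, x2=0, x4=0, x6=1:
s0 = XOR(x6, x2) = XOR(1, 0) = 1
s1 = AND(x3, s0) = AND(1, 1) = 1
s2 = XOR(x4, s1) = XOR(0, 1) = 1
s3 = OR(s2, x5) = OR(1, 1) = 1
s4 = NOR(s2, x1) = NOR(1, 1) = 0
s5 = NAND(s2, s4) = NAND(1, 0) = 1
s6 = AND(s3, s5) = AND(1, 1) = 1
So s6 = 1.

x1=1 x2=0 x4=0 x6=1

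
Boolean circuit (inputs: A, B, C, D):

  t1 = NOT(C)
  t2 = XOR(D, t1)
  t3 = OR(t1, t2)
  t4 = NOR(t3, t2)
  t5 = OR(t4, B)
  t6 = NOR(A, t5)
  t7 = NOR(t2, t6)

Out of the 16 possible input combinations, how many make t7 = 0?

9

t7 = NOR(t2, t6) must be 0, so at least one of t2, t6 is 1.
Enumerating the 16 input combinations, 9 give t7 = 0 and 7 give t7 = 1.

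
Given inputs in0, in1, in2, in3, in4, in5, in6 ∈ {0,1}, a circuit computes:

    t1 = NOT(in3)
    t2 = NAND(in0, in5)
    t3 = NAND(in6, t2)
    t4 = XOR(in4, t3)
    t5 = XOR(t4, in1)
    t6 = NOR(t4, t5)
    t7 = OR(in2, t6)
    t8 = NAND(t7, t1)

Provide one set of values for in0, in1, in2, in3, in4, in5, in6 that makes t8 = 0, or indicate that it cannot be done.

Check with in0=0, in1=0, in2=1, in3=0, in4=0, in5=1, in6=1:
t1 = NOT(in3) = NOT 0 = 1
t2 = NAND(in0, in5) = NAND(0, 1) = 1
t3 = NAND(in6, t2) = NAND(1, 1) = 0
t4 = XOR(in4, t3) = XOR(0, 0) = 0
t5 = XOR(t4, in1) = XOR(0, 0) = 0
t6 = NOR(t4, t5) = NOR(0, 0) = 1
t7 = OR(in2, t6) = OR(1, 1) = 1
t8 = NAND(t7, t1) = NAND(1, 1) = 0
So t8 = 0 as required.

in0=0, in1=0, in2=1, in3=0, in4=0, in5=1, in6=1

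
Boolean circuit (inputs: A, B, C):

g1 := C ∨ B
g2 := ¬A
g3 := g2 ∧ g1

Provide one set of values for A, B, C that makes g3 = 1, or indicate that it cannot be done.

g3 = g2 ∧ g1 must be 1, so both g2 = 1 and g1 = 1.
g2 = ¬A must be 1, so A = 0.
Check with A=0 B=0 C=1:
g1 = C ∨ B = 1 ∨ 0 = 1
g2 = ¬A = ¬0 = 1
g3 = g2 ∧ g1 = 1 ∧ 1 = 1
So g3 = 1 as required.

A=0 B=0 C=1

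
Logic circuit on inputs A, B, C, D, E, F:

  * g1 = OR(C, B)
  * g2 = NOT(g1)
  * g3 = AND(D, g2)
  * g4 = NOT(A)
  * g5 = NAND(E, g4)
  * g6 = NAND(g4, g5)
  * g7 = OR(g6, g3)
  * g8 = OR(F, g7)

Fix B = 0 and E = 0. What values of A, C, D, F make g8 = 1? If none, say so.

A=1, C=1, D=0, F=0

Check with B = 0 and E = 0 and A=1, C=1, D=0, F=0:
g1 = OR(C, B) = OR(1, 0) = 1
g2 = NOT(g1) = NOT 1 = 0
g3 = AND(D, g2) = AND(0, 0) = 0
g4 = NOT(A) = NOT 1 = 0
g5 = NAND(E, g4) = NAND(0, 0) = 1
g6 = NAND(g4, g5) = NAND(0, 1) = 1
g7 = OR(g6, g3) = OR(1, 0) = 1
g8 = OR(F, g7) = OR(0, 1) = 1
So g8 = 1.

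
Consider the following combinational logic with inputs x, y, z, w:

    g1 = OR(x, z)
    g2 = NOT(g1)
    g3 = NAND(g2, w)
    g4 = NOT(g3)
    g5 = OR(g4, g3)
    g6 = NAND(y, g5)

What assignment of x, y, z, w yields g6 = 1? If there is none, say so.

g6 = NAND(y, g5) must be 1, so at least one of y, g5 is 0.
Check with x=0 y=0 z=0 w=0:
g1 = OR(x, z) = OR(0, 0) = 0
g2 = NOT(g1) = NOT 0 = 1
g3 = NAND(g2, w) = NAND(1, 0) = 1
g4 = NOT(g3) = NOT 1 = 0
g5 = OR(g4, g3) = OR(0, 1) = 1
g6 = NAND(y, g5) = NAND(0, 1) = 1
So g6 = 1 as required.

x=0 y=0 z=0 w=0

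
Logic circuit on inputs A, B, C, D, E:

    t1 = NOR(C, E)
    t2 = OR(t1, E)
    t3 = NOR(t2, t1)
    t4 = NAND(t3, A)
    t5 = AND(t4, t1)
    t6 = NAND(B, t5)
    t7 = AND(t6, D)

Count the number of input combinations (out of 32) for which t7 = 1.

t7 = AND(t6, D) must be 1, so both t6 = 1 and D = 1.
Enumerating the 32 input combinations, 14 give t7 = 1 and 18 give t7 = 0.

14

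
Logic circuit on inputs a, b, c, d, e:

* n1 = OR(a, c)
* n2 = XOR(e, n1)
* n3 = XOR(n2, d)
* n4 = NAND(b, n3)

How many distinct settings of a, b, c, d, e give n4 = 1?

24

n4 = NAND(b, n3) must be 1, so at least one of b, n3 is 0.
Enumerating the 32 input combinations, 24 give n4 = 1 and 8 give n4 = 0.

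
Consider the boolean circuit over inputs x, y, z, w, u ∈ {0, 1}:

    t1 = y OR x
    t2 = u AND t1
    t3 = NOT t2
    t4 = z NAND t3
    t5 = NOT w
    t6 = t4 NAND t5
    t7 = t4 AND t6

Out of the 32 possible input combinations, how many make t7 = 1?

11

t7 = t4 AND t6 must be 1, so both t4 = 1 and t6 = 1.
t4 = z NAND t3 must be 1, so at least one of z, t3 is 0.
t6 = t4 NAND t5 must be 1, so at least one of t4, t5 is 0.
Enumerating the 32 input combinations, 11 give t7 = 1 and 21 give t7 = 0.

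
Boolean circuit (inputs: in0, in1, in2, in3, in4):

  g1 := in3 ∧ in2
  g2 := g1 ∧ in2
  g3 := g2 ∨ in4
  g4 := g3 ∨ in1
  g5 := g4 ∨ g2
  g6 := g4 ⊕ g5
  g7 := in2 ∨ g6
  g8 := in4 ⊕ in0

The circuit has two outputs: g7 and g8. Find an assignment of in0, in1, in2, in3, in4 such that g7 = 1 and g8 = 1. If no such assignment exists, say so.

Check with in0=0 in1=0 in2=1 in3=0 in4=1:
g1 = in3 ∧ in2 = 0 ∧ 1 = 0
g2 = g1 ∧ in2 = 0 ∧ 1 = 0
g3 = g2 ∨ in4 = 0 ∨ 1 = 1
g4 = g3 ∨ in1 = 1 ∨ 0 = 1
g5 = g4 ∨ g2 = 1 ∨ 0 = 1
g6 = g4 ⊕ g5 = 1 ⊕ 1 = 0
g7 = in2 ∨ g6 = 1 ∨ 0 = 1
g8 = in4 ⊕ in0 = 1 ⊕ 0 = 1
So g7 = 1 and g8 = 1.

in0=0 in1=0 in2=1 in3=0 in4=1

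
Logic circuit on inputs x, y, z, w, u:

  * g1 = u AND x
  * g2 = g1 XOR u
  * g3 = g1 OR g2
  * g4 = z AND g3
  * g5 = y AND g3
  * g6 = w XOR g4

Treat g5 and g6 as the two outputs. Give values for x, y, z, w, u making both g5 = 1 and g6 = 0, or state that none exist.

Check with x=0 y=1 z=0 w=0 u=1:
g1 = u AND x = 1 AND 0 = 0
g2 = g1 XOR u = 0 XOR 1 = 1
g3 = g1 OR g2 = 0 OR 1 = 1
g4 = z AND g3 = 0 AND 1 = 0
g5 = y AND g3 = 1 AND 1 = 1
g6 = w XOR g4 = 0 XOR 0 = 0
So g5 = 1 and g6 = 0.

x=0 y=1 z=0 w=0 u=1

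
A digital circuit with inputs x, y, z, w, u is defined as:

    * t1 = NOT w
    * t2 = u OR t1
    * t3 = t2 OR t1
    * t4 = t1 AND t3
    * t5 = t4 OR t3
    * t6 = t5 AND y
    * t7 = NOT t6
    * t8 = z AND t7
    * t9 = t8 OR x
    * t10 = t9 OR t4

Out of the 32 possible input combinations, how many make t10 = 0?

5

t10 = t9 OR t4 must be 0, so both t9 = 0 and t4 = 0.
t9 = t8 OR x must be 0, so both t8 = 0 and x = 0.
t4 = t1 AND t3 must be 0, so at least one of t1, t3 is 0.
Satisfying assignments:
  x=0, y=0, z=0, w=1, u=0
  x=0, y=0, z=0, w=1, u=1
  x=0, y=1, z=0, w=1, u=0
  x=0, y=1, z=0, w=1, u=1
  x=0, y=1, z=1, w=1, u=1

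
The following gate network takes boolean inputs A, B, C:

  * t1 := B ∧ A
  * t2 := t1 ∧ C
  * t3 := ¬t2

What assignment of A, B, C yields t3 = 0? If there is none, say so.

A=1, B=1, C=1

t3 = ¬t2 must be 0, so t2 = 1.
t2 = t1 ∧ C must be 1, so both t1 = 1 and C = 1.
t1 = B ∧ A must be 1, so both B = 1 and A = 1.
Check with A=1, B=1, C=1:
t1 = B ∧ A = 1 ∧ 1 = 1
t2 = t1 ∧ C = 1 ∧ 1 = 1
t3 = ¬t2 = ¬1 = 0
So t3 = 0 as required.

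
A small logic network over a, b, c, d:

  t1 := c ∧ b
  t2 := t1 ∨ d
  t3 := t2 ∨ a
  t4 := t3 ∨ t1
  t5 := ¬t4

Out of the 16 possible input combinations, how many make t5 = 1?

t5 = ¬t4 must be 1, so t4 = 0.
Satisfying assignments:
  a=0, b=0, c=0, d=0
  a=0, b=0, c=1, d=0
  a=0, b=1, c=0, d=0

3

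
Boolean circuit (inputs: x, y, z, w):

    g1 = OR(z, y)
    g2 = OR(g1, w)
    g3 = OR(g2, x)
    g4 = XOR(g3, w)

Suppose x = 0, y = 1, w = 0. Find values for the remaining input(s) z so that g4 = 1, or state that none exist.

Check with x = 0, y = 1, w = 0 and z=0:
g1 = OR(z, y) = OR(0, 1) = 1
g2 = OR(g1, w) = OR(1, 0) = 1
g3 = OR(g2, x) = OR(1, 0) = 1
g4 = XOR(g3, w) = XOR(1, 0) = 1
So g4 = 1.

z=0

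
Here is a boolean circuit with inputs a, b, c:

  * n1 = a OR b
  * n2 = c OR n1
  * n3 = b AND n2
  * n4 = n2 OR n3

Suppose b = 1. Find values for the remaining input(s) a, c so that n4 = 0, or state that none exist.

With b = 1 fixed, none of the 4 settings of a, c give n4 = 0.
For example, with a=0, c=1:
n1 = a OR b = 0 OR 1 = 1
n2 = c OR n1 = 1 OR 1 = 1
n3 = b AND n2 = 1 AND 1 = 1
n4 = n2 OR n3 = 1 OR 1 = 1
giving n4 = 1 ≠ 0.

no solution exists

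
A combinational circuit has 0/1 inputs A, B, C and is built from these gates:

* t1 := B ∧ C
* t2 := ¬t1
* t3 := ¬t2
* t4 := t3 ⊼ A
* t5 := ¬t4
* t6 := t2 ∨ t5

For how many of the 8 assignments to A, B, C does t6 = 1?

7

t6 = t2 ∨ t5 must be 1, so at least one of t2, t5 is 1.
Enumerating the 8 input combinations, 7 give t6 = 1 and 1 give t6 = 0.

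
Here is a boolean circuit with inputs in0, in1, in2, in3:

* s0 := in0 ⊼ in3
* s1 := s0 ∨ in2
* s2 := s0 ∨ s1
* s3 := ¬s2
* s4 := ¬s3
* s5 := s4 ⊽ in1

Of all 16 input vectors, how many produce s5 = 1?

s5 = s4 ⊽ in1 must be 1, so both s4 = 0 and in1 = 0.
s4 = ¬s3 must be 0, so s3 = 1.
s3 = ¬s2 must be 1, so s2 = 0.
Satisfying assignments:
  in0=1, in1=0, in2=0, in3=1

1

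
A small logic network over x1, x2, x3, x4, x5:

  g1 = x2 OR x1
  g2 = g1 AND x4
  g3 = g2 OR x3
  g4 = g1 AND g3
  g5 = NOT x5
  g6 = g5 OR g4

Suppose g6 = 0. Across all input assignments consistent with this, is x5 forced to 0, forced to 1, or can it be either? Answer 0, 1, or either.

g6 = g5 OR g4 must be 0, so both g5 = 0 and g4 = 0.
g5 = NOT x5 must be 0, so x5 = 1.
Every assignment with g6 = 0 has x5 = 1; there are 7 such assignment(s).

1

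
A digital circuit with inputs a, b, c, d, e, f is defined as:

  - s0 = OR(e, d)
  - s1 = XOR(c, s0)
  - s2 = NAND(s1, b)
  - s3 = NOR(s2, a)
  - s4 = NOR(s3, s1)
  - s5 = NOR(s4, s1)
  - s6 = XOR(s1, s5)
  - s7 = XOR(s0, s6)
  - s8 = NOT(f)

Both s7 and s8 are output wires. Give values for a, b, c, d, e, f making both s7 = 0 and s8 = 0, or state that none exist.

Check with a=0 b=0 c=0 d=1 e=1 f=1:
s0 = OR(e, d) = OR(1, 1) = 1
s1 = XOR(c, s0) = XOR(0, 1) = 1
s2 = NAND(s1, b) = NAND(1, 0) = 1
s3 = NOR(s2, a) = NOR(1, 0) = 0
s4 = NOR(s3, s1) = NOR(0, 1) = 0
s5 = NOR(s4, s1) = NOR(0, 1) = 0
s6 = XOR(s1, s5) = XOR(1, 0) = 1
s7 = XOR(s0, s6) = XOR(1, 1) = 0
s8 = NOT(f) = NOT 1 = 0
So s7 = 0 and s8 = 0.

a=0 b=0 c=0 d=1 e=1 f=1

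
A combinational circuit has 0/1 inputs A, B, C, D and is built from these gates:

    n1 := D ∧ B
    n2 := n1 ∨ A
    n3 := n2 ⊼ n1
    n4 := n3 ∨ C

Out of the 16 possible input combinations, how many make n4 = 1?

14

n4 = n3 ∨ C must be 1, so at least one of n3, C is 1.
Enumerating the 16 input combinations, 14 give n4 = 1 and 2 give n4 = 0.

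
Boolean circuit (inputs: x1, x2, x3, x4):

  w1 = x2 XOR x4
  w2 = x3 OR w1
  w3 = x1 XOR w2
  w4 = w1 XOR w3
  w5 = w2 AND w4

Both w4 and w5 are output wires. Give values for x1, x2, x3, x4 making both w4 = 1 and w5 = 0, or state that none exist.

Check with x1=1, x2=0, x3=0, x4=0:
w1 = x2 XOR x4 = 0 XOR 0 = 0
w2 = x3 OR w1 = 0 OR 0 = 0
w3 = x1 XOR w2 = 1 XOR 0 = 1
w4 = w1 XOR w3 = 0 XOR 1 = 1
w5 = w2 AND w4 = 0 AND 1 = 0
So w4 = 1 and w5 = 0.

x1=1, x2=0, x3=0, x4=0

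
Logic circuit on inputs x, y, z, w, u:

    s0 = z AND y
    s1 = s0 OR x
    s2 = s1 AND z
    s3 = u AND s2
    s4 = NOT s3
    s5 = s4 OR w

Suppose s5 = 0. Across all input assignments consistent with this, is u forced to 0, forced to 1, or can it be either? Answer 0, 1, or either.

1

s5 = s4 OR w must be 0, so both s4 = 0 and w = 0.
Every assignment with s5 = 0 has u = 1; there are 3 such assignment(s).
  x=0, y=1, z=1, w=0, u=1
  x=1, y=0, z=1, w=0, u=1
  x=1, y=1, z=1, w=0, u=1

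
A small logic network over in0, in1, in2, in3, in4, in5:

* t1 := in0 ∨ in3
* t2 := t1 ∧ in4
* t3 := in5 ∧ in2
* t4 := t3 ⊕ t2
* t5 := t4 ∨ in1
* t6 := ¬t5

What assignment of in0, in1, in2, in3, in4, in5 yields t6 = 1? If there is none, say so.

t6 = ¬t5 must be 1, so t5 = 0.
Check with in0=1 in1=0 in2=1 in3=0 in4=1 in5=1:
t1 = in0 ∨ in3 = 1 ∨ 0 = 1
t2 = t1 ∧ in4 = 1 ∧ 1 = 1
t3 = in5 ∧ in2 = 1 ∧ 1 = 1
t4 = t3 ⊕ t2 = 1 ⊕ 1 = 0
t5 = t4 ∨ in1 = 0 ∨ 0 = 0
t6 = ¬t5 = ¬0 = 1
So t6 = 1 as required.

in0=1 in1=0 in2=1 in3=0 in4=1 in5=1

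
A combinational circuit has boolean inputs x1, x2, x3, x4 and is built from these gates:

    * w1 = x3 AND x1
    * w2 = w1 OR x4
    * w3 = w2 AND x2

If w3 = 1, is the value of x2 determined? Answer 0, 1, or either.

1

w3 = w2 AND x2 must be 1, so both w2 = 1 and x2 = 1.
w2 = w1 OR x4 must be 1, so at least one of w1, x4 is 1.
Every assignment with w3 = 1 has x2 = 1; there are 5 such assignment(s).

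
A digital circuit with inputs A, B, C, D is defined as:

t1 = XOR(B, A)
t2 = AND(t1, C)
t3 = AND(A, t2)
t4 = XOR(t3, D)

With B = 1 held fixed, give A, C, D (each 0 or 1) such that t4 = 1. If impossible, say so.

A=0, C=0, D=1

t4 = XOR(t3, D) must be 1, so t3 and D differ.
Check with B = 1 and A=0, C=0, D=1:
t1 = XOR(B, A) = XOR(1, 0) = 1
t2 = AND(t1, C) = AND(1, 0) = 0
t3 = AND(A, t2) = AND(0, 0) = 0
t4 = XOR(t3, D) = XOR(0, 1) = 1
So t4 = 1.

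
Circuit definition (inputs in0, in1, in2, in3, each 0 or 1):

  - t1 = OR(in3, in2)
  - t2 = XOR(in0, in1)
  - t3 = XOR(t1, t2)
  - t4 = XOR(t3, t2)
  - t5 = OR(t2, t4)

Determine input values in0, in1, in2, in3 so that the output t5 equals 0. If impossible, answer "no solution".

in0=1, in1=1, in2=0, in3=0

t5 = OR(t2, t4) must be 0, so both t2 = 0 and t4 = 0.
t2 = XOR(in0, in1) must be 0, so in0 and in1 are equal.
t4 = XOR(t3, t2) must be 0, so t3 and t2 are equal.
Check with in0=1, in1=1, in2=0, in3=0:
t1 = OR(in3, in2) = OR(0, 0) = 0
t2 = XOR(in0, in1) = XOR(1, 1) = 0
t3 = XOR(t1, t2) = XOR(0, 0) = 0
t4 = XOR(t3, t2) = XOR(0, 0) = 0
t5 = OR(t2, t4) = OR(0, 0) = 0
So t5 = 0 as required.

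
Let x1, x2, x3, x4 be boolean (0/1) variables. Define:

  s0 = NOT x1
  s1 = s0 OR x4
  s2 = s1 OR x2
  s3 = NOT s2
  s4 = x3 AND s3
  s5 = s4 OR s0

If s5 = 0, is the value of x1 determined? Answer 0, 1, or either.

s5 = s4 OR s0 must be 0, so both s4 = 0 and s0 = 0.
s4 = x3 AND s3 must be 0, so at least one of x3, s3 is 0.
s0 = NOT x1 must be 0, so x1 = 1.
Every assignment with s5 = 0 has x1 = 1; there are 7 such assignment(s).

1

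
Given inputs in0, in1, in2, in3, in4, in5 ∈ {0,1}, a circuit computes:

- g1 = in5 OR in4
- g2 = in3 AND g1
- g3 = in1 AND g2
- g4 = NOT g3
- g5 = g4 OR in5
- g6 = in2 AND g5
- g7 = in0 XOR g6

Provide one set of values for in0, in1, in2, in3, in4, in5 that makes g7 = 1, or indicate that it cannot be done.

in0=0 in1=0 in2=1 in3=1 in4=0 in5=1

g7 = in0 XOR g6 must be 1, so in0 and g6 differ.
Check with in0=0 in1=0 in2=1 in3=1 in4=0 in5=1:
g1 = in5 OR in4 = 1 OR 0 = 1
g2 = in3 AND g1 = 1 AND 1 = 1
g3 = in1 AND g2 = 0 AND 1 = 0
g4 = NOT g3 = NOT 0 = 1
g5 = g4 OR in5 = 1 OR 1 = 1
g6 = in2 AND g5 = 1 AND 1 = 1
g7 = in0 XOR g6 = 0 XOR 1 = 1
So g7 = 1 as required.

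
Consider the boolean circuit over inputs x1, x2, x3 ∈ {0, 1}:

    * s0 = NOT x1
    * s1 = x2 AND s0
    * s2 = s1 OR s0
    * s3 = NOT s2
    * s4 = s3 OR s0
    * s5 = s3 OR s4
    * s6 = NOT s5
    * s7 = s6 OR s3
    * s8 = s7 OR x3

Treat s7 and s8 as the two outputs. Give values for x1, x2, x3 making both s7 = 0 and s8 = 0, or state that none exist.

Check with x1=0, x2=0, x3=0:
s0 = NOT x1 = NOT 0 = 1
s1 = x2 AND s0 = 0 AND 1 = 0
s2 = s1 OR s0 = 0 OR 1 = 1
s3 = NOT s2 = NOT 1 = 0
s4 = s3 OR s0 = 0 OR 1 = 1
s5 = s3 OR s4 = 0 OR 1 = 1
s6 = NOT s5 = NOT 1 = 0
s7 = s6 OR s3 = 0 OR 0 = 0
s8 = s7 OR x3 = 0 OR 0 = 0
So s7 = 0 and s8 = 0.

x1=0, x2=0, x3=0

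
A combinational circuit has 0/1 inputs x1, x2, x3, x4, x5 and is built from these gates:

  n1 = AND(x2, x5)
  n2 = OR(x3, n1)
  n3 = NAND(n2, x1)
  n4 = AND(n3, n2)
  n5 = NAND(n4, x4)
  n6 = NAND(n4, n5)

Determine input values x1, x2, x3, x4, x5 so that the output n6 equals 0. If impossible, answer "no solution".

x1=0, x2=0, x3=1, x4=0, x5=1

Check with x1=0, x2=0, x3=1, x4=0, x5=1:
n1 = AND(x2, x5) = AND(0, 1) = 0
n2 = OR(x3, n1) = OR(1, 0) = 1
n3 = NAND(n2, x1) = NAND(1, 0) = 1
n4 = AND(n3, n2) = AND(1, 1) = 1
n5 = NAND(n4, x4) = NAND(1, 0) = 1
n6 = NAND(n4, n5) = NAND(1, 1) = 0
So n6 = 0 as required.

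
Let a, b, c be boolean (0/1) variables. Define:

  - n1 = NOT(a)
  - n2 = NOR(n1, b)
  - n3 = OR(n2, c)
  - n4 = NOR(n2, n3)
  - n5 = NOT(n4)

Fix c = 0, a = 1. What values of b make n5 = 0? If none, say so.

Check with c = 0, a = 1 and b=1:
n1 = NOT(a) = NOT 1 = 0
n2 = NOR(n1, b) = NOR(0, 1) = 0
n3 = OR(n2, c) = OR(0, 0) = 0
n4 = NOR(n2, n3) = NOR(0, 0) = 1
n5 = NOT(n4) = NOT 1 = 0
So n5 = 0.

b=1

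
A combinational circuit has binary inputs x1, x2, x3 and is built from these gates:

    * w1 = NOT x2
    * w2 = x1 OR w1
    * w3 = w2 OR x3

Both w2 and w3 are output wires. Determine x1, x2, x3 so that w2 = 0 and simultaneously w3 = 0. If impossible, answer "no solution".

x1=0 x2=1 x3=0

Check with x1=0 x2=1 x3=0:
w1 = NOT x2 = NOT 1 = 0
w2 = x1 OR w1 = 0 OR 0 = 0
w3 = w2 OR x3 = 0 OR 0 = 0
So w2 = 0 and w3 = 0.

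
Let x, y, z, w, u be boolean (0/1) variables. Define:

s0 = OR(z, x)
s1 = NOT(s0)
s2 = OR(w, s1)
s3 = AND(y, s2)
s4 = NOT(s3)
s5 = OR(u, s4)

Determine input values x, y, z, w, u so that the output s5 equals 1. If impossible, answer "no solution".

x=0, y=0, z=0, w=1, u=0

s5 = OR(u, s4) must be 1, so at least one of u, s4 is 1.
Check with x=0, y=0, z=0, w=1, u=0:
s0 = OR(z, x) = OR(0, 0) = 0
s1 = NOT(s0) = NOT 0 = 1
s2 = OR(w, s1) = OR(1, 1) = 1
s3 = AND(y, s2) = AND(0, 1) = 0
s4 = NOT(s3) = NOT 0 = 1
s5 = OR(u, s4) = OR(0, 1) = 1
So s5 = 1 as required.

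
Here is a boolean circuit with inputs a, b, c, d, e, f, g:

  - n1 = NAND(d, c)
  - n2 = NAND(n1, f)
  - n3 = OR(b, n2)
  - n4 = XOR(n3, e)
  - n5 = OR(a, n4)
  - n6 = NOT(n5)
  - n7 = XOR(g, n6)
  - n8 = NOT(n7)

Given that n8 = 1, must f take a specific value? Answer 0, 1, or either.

Both values of f occur among assignments with n8 = 1:
  f=0: a=0, b=0, c=0, d=0, e=0, f=0, g=0
  f=1: a=0, b=0, c=0, d=0, e=0, f=1, g=1

either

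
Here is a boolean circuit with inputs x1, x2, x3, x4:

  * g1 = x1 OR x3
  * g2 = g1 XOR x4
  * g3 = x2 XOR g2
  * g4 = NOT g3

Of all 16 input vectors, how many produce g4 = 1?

8

g4 = NOT g3 must be 1, so g3 = 0.
g3 = x2 XOR g2 must be 0, so x2 and g2 are equal.
Enumerating the 16 input combinations, 8 give g4 = 1 and 8 give g4 = 0.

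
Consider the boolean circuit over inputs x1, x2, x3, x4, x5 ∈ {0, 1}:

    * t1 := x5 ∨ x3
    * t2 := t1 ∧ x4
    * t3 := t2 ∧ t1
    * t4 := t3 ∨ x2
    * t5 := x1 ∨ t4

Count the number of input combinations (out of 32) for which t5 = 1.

27

t5 = x1 ∨ t4 must be 1, so at least one of x1, t4 is 1.
Enumerating the 32 input combinations, 27 give t5 = 1 and 5 give t5 = 0.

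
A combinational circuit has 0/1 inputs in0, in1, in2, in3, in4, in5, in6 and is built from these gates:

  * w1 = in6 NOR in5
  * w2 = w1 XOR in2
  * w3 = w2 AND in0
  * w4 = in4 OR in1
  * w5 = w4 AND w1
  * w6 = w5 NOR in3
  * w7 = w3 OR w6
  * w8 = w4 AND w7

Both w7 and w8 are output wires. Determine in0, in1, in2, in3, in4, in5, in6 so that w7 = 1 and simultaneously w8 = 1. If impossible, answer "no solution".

Check with in0=1, in1=0, in2=0, in3=0, in4=1, in5=0, in6=0:
w1 = in6 NOR in5 = 0 NOR 0 = 1
w2 = w1 XOR in2 = 1 XOR 0 = 1
w3 = w2 AND in0 = 1 AND 1 = 1
w4 = in4 OR in1 = 1 OR 0 = 1
w5 = w4 AND w1 = 1 AND 1 = 1
w6 = w5 NOR in3 = 1 NOR 0 = 0
w7 = w3 OR w6 = 1 OR 0 = 1
w8 = w4 AND w7 = 1 AND 1 = 1
So w7 = 1 and w8 = 1.

in0=1, in1=0, in2=0, in3=0, in4=1, in5=0, in6=0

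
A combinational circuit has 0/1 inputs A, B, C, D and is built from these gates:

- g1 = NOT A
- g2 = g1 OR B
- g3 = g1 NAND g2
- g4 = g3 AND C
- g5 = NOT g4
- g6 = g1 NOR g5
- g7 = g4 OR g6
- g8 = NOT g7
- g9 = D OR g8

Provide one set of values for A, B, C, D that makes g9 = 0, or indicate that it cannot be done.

A=1, B=0, C=1, D=0

g9 = D OR g8 must be 0, so both D = 0 and g8 = 0.
g8 = NOT g7 must be 0, so g7 = 1.
g7 = g4 OR g6 must be 1, so at least one of g4, g6 is 1.
Check with A=1, B=0, C=1, D=0:
g1 = NOT A = NOT 1 = 0
g2 = g1 OR B = 0 OR 0 = 0
g3 = g1 NAND g2 = 0 NAND 0 = 1
g4 = g3 AND C = 1 AND 1 = 1
g5 = NOT g4 = NOT 1 = 0
g6 = g1 NOR g5 = 0 NOR 0 = 1
g7 = g4 OR g6 = 1 OR 1 = 1
g8 = NOT g7 = NOT 1 = 0
g9 = D OR g8 = 0 OR 0 = 0
So g9 = 0 as required.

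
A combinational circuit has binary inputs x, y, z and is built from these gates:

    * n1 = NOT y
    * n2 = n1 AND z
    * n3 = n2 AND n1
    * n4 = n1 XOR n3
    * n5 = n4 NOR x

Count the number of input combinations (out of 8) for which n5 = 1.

n5 = n4 NOR x must be 1, so both n4 = 0 and x = 0.
Satisfying assignments:
  x=0, y=0, z=1
  x=0, y=1, z=0
  x=0, y=1, z=1

3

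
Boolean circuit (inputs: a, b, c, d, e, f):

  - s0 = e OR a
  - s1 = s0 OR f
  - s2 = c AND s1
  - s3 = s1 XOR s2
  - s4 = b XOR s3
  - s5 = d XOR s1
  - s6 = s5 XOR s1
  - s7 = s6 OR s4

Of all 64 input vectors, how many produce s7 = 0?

s7 = s6 OR s4 must be 0, so both s6 = 0 and s4 = 0.
Enumerating the 64 input combinations, 16 give s7 = 0 and 48 give s7 = 1.

16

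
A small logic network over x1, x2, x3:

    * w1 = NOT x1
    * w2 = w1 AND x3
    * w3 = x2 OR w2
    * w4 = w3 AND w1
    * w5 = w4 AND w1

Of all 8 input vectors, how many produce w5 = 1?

w5 = w4 AND w1 must be 1, so both w4 = 1 and w1 = 1.
w4 = w3 AND w1 must be 1, so both w3 = 1 and w1 = 1.
Enumerating the 8 input combinations, 3 give w5 = 1 and 5 give w5 = 0.

3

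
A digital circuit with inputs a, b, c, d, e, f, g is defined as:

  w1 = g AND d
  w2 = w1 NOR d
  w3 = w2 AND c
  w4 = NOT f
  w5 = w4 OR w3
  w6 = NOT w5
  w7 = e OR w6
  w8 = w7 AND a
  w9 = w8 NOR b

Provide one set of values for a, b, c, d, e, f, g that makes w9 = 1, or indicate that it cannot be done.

a=0, b=0, c=0, d=0, e=0, f=1, g=0

w9 = w8 NOR b must be 1, so both w8 = 0 and b = 0.
w8 = w7 AND a must be 0, so at least one of w7, a is 0.
Check with a=0, b=0, c=0, d=0, e=0, f=1, g=0:
w1 = g AND d = 0 AND 0 = 0
w2 = w1 NOR d = 0 NOR 0 = 1
w3 = w2 AND c = 1 AND 0 = 0
w4 = NOT f = NOT 1 = 0
w5 = w4 OR w3 = 0 OR 0 = 0
w6 = NOT w5 = NOT 0 = 1
w7 = e OR w6 = 0 OR 1 = 1
w8 = w7 AND a = 1 AND 0 = 0
w9 = w8 NOR b = 0 NOR 0 = 1
So w9 = 1 as required.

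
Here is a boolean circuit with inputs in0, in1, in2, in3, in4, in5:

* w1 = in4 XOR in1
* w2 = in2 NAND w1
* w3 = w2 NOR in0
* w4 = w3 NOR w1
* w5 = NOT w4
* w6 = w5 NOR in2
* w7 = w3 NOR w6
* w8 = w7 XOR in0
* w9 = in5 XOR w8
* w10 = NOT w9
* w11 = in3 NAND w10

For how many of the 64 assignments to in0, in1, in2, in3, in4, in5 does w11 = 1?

48

w11 = in3 NAND w10 must be 1, so at least one of in3, w10 is 0.
Enumerating the 64 input combinations, 48 give w11 = 1 and 16 give w11 = 0.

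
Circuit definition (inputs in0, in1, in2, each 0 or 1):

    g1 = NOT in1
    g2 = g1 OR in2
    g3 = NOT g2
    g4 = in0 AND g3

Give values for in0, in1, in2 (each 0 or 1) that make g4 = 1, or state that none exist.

Check with in0=1, in1=1, in2=0:
g1 = NOT in1 = NOT 1 = 0
g2 = g1 OR in2 = 0 OR 0 = 0
g3 = NOT g2 = NOT 0 = 1
g4 = in0 AND g3 = 1 AND 1 = 1
So g4 = 1 as required.

in0=1, in1=1, in2=0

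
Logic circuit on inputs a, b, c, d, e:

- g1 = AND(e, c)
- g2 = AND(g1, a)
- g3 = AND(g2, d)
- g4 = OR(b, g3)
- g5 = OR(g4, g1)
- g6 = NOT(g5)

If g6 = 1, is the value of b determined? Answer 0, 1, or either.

0

g6 = NOT(g5) must be 1, so g5 = 0.
g5 = OR(g4, g1) must be 0, so both g4 = 0 and g1 = 0.
g4 = OR(b, g3) must be 0, so both b = 0 and g3 = 0.
Every assignment with g6 = 1 has b = 0; there are 12 such assignment(s).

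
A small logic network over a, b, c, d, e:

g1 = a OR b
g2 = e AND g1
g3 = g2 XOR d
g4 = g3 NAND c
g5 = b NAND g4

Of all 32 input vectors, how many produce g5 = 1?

20

g5 = b NAND g4 must be 1, so at least one of b, g4 is 0.
Enumerating the 32 input combinations, 20 give g5 = 1 and 12 give g5 = 0.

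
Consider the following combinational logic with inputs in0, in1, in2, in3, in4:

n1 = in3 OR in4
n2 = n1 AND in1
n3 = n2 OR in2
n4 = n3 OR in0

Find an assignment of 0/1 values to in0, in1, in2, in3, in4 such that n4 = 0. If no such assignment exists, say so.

Check with in0=0, in1=0, in2=0, in3=1, in4=1:
n1 = in3 OR in4 = 1 OR 1 = 1
n2 = n1 AND in1 = 1 AND 0 = 0
n3 = n2 OR in2 = 0 OR 0 = 0
n4 = n3 OR in0 = 0 OR 0 = 0
So n4 = 0 as required.

in0=0, in1=0, in2=0, in3=1, in4=1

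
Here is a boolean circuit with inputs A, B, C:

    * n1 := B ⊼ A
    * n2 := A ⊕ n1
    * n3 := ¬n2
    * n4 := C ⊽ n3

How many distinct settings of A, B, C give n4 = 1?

n4 = C ⊽ n3 must be 1, so both C = 0 and n3 = 0.
n3 = ¬n2 must be 0, so n2 = 1.
Satisfying assignments:
  A=0, B=0, C=0
  A=0, B=1, C=0
  A=1, B=1, C=0

3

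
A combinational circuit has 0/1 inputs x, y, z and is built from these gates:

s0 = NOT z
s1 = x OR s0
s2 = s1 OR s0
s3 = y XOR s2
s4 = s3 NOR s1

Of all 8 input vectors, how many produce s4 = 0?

7

s4 = s3 NOR s1 must be 0, so at least one of s3, s1 is 1.
Enumerating the 8 input combinations, 7 give s4 = 0 and 1 give s4 = 1.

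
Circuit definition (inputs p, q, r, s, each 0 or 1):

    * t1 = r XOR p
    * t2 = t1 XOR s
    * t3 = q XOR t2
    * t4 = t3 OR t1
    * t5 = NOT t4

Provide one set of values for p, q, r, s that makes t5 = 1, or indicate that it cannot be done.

p=0 q=1 r=0 s=1

t5 = NOT t4 must be 1, so t4 = 0.
t4 = t3 OR t1 must be 0, so both t3 = 0 and t1 = 0.
Check with p=0 q=1 r=0 s=1:
t1 = r XOR p = 0 XOR 0 = 0
t2 = t1 XOR s = 0 XOR 1 = 1
t3 = q XOR t2 = 1 XOR 1 = 0
t4 = t3 OR t1 = 0 OR 0 = 0
t5 = NOT t4 = NOT 0 = 1
So t5 = 1 as required.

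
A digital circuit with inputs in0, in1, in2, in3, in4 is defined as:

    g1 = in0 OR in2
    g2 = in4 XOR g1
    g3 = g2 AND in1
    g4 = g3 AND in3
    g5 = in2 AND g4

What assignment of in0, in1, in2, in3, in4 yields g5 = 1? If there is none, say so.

in0=0, in1=1, in2=1, in3=1, in4=0

g5 = in2 AND g4 must be 1, so both in2 = 1 and g4 = 1.
Check with in0=0, in1=1, in2=1, in3=1, in4=0:
g1 = in0 OR in2 = 0 OR 1 = 1
g2 = in4 XOR g1 = 0 XOR 1 = 1
g3 = g2 AND in1 = 1 AND 1 = 1
g4 = g3 AND in3 = 1 AND 1 = 1
g5 = in2 AND g4 = 1 AND 1 = 1
So g5 = 1 as required.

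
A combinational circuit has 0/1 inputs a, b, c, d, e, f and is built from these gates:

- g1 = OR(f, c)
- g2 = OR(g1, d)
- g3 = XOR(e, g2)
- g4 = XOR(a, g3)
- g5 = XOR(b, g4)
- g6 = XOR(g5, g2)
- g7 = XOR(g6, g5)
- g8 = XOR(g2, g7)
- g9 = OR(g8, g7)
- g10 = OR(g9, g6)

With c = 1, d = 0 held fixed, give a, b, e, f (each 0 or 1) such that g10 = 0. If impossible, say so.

With c = 1, d = 0 fixed, none of the 16 settings of a, b, e, f give g10 = 0.
For example, with a=1, b=0, e=0, f=1:
g1 = OR(f, c) = OR(1, 1) = 1
g2 = OR(g1, d) = OR(1, 0) = 1
g3 = XOR(e, g2) = XOR(0, 1) = 1
g4 = XOR(a, g3) = XOR(1, 1) = 0
g5 = XOR(b, g4) = XOR(0, 0) = 0
g6 = XOR(g5, g2) = XOR(0, 1) = 1
g7 = XOR(g6, g5) = XOR(1, 0) = 1
g8 = XOR(g2, g7) = XOR(1, 1) = 0
g9 = OR(g8, g7) = OR(0, 1) = 1
g10 = OR(g9, g6) = OR(1, 1) = 1
giving g10 = 1 ≠ 0.

no solution exists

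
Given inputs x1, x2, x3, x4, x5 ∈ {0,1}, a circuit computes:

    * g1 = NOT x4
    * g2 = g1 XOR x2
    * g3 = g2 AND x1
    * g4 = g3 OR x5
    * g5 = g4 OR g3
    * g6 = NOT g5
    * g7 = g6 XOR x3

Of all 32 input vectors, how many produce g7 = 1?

g7 = g6 XOR x3 must be 1, so g6 and x3 differ.
Enumerating the 32 input combinations, 16 give g7 = 1 and 16 give g7 = 0.

16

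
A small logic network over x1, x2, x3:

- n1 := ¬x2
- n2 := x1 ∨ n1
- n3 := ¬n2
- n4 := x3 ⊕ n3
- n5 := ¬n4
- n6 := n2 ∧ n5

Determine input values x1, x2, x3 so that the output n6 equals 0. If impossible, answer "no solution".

x1=1 x2=0 x3=1

n6 = n2 ∧ n5 must be 0, so at least one of n2, n5 is 0.
Check with x1=1 x2=0 x3=1:
n1 = ¬x2 = ¬0 = 1
n2 = x1 ∨ n1 = 1 ∨ 1 = 1
n3 = ¬n2 = ¬1 = 0
n4 = x3 ⊕ n3 = 1 ⊕ 0 = 1
n5 = ¬n4 = ¬1 = 0
n6 = n2 ∧ n5 = 1 ∧ 0 = 0
So n6 = 0 as required.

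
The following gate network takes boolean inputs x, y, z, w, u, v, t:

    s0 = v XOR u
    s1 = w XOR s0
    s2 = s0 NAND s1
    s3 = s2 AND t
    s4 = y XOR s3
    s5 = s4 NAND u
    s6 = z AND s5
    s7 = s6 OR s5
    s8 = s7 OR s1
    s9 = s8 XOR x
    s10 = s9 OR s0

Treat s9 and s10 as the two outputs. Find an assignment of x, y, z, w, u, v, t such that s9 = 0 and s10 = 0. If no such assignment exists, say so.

x=1, y=0, z=1, w=1, u=1, v=1, t=1

Check with x=1, y=0, z=1, w=1, u=1, v=1, t=1:
s0 = v XOR u = 1 XOR 1 = 0
s1 = w XOR s0 = 1 XOR 0 = 1
s2 = s0 NAND s1 = 0 NAND 1 = 1
s3 = s2 AND t = 1 AND 1 = 1
s4 = y XOR s3 = 0 XOR 1 = 1
s5 = s4 NAND u = 1 NAND 1 = 0
s6 = z AND s5 = 1 AND 0 = 0
s7 = s6 OR s5 = 0 OR 0 = 0
s8 = s7 OR s1 = 0 OR 1 = 1
s9 = s8 XOR x = 1 XOR 1 = 0
s10 = s9 OR s0 = 0 OR 0 = 0
So s9 = 0 and s10 = 0.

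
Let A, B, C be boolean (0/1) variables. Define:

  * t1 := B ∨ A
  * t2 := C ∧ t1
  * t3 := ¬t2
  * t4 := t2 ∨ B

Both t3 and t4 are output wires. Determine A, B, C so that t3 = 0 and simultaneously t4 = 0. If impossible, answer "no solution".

no solution exists

Across all 8 input combinations, none give both t3 = 0 and t4 = 0.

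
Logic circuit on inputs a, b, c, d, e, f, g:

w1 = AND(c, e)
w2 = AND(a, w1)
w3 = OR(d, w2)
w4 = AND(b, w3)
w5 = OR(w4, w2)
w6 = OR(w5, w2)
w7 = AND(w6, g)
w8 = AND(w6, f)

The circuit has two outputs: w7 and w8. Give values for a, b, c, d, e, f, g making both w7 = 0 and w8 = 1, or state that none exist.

a=1 b=1 c=1 d=1 e=1 f=1 g=0

Check with a=1 b=1 c=1 d=1 e=1 f=1 g=0:
w1 = AND(c, e) = AND(1, 1) = 1
w2 = AND(a, w1) = AND(1, 1) = 1
w3 = OR(d, w2) = OR(1, 1) = 1
w4 = AND(b, w3) = AND(1, 1) = 1
w5 = OR(w4, w2) = OR(1, 1) = 1
w6 = OR(w5, w2) = OR(1, 1) = 1
w7 = AND(w6, g) = AND(1, 0) = 0
w8 = AND(w6, f) = AND(1, 1) = 1
So w7 = 0 and w8 = 1.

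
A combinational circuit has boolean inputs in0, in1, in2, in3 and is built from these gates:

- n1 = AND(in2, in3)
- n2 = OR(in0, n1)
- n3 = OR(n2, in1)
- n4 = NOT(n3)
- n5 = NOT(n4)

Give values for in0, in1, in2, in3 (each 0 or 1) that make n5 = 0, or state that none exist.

in0=0 in1=0 in2=0 in3=1

n5 = NOT(n4) must be 0, so n4 = 1.
Check with in0=0 in1=0 in2=0 in3=1:
n1 = AND(in2, in3) = AND(0, 1) = 0
n2 = OR(in0, n1) = OR(0, 0) = 0
n3 = OR(n2, in1) = OR(0, 0) = 0
n4 = NOT(n3) = NOT 0 = 1
n5 = NOT(n4) = NOT 1 = 0
So n5 = 0 as required.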